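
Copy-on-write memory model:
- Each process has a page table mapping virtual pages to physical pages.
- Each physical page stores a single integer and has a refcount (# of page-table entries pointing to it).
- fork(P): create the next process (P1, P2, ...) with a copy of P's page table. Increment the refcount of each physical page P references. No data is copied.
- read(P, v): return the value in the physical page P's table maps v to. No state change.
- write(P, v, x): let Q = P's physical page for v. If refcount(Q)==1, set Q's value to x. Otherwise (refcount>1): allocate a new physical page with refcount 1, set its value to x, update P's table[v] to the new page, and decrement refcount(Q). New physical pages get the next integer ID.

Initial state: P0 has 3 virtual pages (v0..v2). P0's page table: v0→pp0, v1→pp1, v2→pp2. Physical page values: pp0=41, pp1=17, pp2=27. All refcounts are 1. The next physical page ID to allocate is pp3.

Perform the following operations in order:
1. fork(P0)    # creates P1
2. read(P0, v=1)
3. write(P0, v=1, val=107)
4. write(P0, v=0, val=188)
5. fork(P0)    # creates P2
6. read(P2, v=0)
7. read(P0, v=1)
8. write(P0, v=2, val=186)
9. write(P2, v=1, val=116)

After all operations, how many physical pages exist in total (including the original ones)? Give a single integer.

Answer: 7

Derivation:
Op 1: fork(P0) -> P1. 3 ppages; refcounts: pp0:2 pp1:2 pp2:2
Op 2: read(P0, v1) -> 17. No state change.
Op 3: write(P0, v1, 107). refcount(pp1)=2>1 -> COPY to pp3. 4 ppages; refcounts: pp0:2 pp1:1 pp2:2 pp3:1
Op 4: write(P0, v0, 188). refcount(pp0)=2>1 -> COPY to pp4. 5 ppages; refcounts: pp0:1 pp1:1 pp2:2 pp3:1 pp4:1
Op 5: fork(P0) -> P2. 5 ppages; refcounts: pp0:1 pp1:1 pp2:3 pp3:2 pp4:2
Op 6: read(P2, v0) -> 188. No state change.
Op 7: read(P0, v1) -> 107. No state change.
Op 8: write(P0, v2, 186). refcount(pp2)=3>1 -> COPY to pp5. 6 ppages; refcounts: pp0:1 pp1:1 pp2:2 pp3:2 pp4:2 pp5:1
Op 9: write(P2, v1, 116). refcount(pp3)=2>1 -> COPY to pp6. 7 ppages; refcounts: pp0:1 pp1:1 pp2:2 pp3:1 pp4:2 pp5:1 pp6:1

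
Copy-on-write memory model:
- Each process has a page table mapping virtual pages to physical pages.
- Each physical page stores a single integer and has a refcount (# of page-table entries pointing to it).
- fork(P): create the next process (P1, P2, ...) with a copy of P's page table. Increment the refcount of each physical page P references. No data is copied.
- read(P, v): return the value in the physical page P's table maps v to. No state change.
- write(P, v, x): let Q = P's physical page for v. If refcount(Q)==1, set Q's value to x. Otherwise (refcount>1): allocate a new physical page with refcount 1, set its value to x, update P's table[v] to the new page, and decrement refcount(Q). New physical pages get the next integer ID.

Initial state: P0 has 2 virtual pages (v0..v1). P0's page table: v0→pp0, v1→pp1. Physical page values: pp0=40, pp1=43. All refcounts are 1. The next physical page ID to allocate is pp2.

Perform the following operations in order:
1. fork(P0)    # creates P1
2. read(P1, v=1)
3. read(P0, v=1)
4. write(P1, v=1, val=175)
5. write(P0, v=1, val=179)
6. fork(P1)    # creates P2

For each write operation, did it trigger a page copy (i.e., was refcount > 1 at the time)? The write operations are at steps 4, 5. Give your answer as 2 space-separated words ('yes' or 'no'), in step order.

Op 1: fork(P0) -> P1. 2 ppages; refcounts: pp0:2 pp1:2
Op 2: read(P1, v1) -> 43. No state change.
Op 3: read(P0, v1) -> 43. No state change.
Op 4: write(P1, v1, 175). refcount(pp1)=2>1 -> COPY to pp2. 3 ppages; refcounts: pp0:2 pp1:1 pp2:1
Op 5: write(P0, v1, 179). refcount(pp1)=1 -> write in place. 3 ppages; refcounts: pp0:2 pp1:1 pp2:1
Op 6: fork(P1) -> P2. 3 ppages; refcounts: pp0:3 pp1:1 pp2:2

yes no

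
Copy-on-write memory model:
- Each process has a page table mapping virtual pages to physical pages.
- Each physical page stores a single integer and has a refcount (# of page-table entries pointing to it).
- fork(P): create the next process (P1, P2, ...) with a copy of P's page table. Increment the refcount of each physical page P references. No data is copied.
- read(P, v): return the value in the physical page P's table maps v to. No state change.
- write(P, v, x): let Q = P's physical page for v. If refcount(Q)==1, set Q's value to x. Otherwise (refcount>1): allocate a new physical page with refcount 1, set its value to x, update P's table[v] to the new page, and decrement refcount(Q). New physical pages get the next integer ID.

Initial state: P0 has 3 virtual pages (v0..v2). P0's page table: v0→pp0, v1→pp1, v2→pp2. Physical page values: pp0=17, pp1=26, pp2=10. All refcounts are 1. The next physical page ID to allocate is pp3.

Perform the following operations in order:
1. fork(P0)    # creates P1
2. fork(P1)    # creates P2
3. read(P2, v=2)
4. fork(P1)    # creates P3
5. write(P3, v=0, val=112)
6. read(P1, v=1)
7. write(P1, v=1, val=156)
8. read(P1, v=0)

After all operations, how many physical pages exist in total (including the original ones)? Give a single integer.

Answer: 5

Derivation:
Op 1: fork(P0) -> P1. 3 ppages; refcounts: pp0:2 pp1:2 pp2:2
Op 2: fork(P1) -> P2. 3 ppages; refcounts: pp0:3 pp1:3 pp2:3
Op 3: read(P2, v2) -> 10. No state change.
Op 4: fork(P1) -> P3. 3 ppages; refcounts: pp0:4 pp1:4 pp2:4
Op 5: write(P3, v0, 112). refcount(pp0)=4>1 -> COPY to pp3. 4 ppages; refcounts: pp0:3 pp1:4 pp2:4 pp3:1
Op 6: read(P1, v1) -> 26. No state change.
Op 7: write(P1, v1, 156). refcount(pp1)=4>1 -> COPY to pp4. 5 ppages; refcounts: pp0:3 pp1:3 pp2:4 pp3:1 pp4:1
Op 8: read(P1, v0) -> 17. No state change.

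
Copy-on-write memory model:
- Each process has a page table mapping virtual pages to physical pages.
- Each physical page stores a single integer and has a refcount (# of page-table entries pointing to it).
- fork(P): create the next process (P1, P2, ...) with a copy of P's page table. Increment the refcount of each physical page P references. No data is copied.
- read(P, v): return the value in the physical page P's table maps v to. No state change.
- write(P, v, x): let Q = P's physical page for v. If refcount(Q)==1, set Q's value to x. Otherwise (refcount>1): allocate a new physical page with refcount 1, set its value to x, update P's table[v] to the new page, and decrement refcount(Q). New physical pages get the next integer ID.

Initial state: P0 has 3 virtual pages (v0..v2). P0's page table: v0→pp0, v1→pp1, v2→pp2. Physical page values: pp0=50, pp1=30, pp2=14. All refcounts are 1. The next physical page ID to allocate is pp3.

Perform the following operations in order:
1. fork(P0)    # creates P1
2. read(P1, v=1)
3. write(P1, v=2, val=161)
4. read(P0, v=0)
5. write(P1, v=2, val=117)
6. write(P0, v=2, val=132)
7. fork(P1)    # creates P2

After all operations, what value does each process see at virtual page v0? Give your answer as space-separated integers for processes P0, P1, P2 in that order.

Answer: 50 50 50

Derivation:
Op 1: fork(P0) -> P1. 3 ppages; refcounts: pp0:2 pp1:2 pp2:2
Op 2: read(P1, v1) -> 30. No state change.
Op 3: write(P1, v2, 161). refcount(pp2)=2>1 -> COPY to pp3. 4 ppages; refcounts: pp0:2 pp1:2 pp2:1 pp3:1
Op 4: read(P0, v0) -> 50. No state change.
Op 5: write(P1, v2, 117). refcount(pp3)=1 -> write in place. 4 ppages; refcounts: pp0:2 pp1:2 pp2:1 pp3:1
Op 6: write(P0, v2, 132). refcount(pp2)=1 -> write in place. 4 ppages; refcounts: pp0:2 pp1:2 pp2:1 pp3:1
Op 7: fork(P1) -> P2. 4 ppages; refcounts: pp0:3 pp1:3 pp2:1 pp3:2
P0: v0 -> pp0 = 50
P1: v0 -> pp0 = 50
P2: v0 -> pp0 = 50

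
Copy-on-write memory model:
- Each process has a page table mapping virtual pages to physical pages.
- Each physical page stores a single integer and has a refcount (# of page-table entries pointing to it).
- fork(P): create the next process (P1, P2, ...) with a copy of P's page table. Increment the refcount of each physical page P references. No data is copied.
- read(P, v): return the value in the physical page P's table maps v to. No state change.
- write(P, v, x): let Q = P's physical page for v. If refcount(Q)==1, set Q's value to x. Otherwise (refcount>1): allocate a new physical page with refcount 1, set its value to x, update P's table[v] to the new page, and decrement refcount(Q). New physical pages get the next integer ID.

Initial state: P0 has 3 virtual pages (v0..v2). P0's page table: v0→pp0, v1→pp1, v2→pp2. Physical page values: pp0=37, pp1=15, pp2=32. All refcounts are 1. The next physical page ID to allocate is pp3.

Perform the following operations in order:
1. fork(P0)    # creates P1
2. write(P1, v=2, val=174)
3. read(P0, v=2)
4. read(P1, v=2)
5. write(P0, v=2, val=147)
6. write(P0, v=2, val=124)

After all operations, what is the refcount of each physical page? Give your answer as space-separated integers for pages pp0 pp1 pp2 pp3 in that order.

Op 1: fork(P0) -> P1. 3 ppages; refcounts: pp0:2 pp1:2 pp2:2
Op 2: write(P1, v2, 174). refcount(pp2)=2>1 -> COPY to pp3. 4 ppages; refcounts: pp0:2 pp1:2 pp2:1 pp3:1
Op 3: read(P0, v2) -> 32. No state change.
Op 4: read(P1, v2) -> 174. No state change.
Op 5: write(P0, v2, 147). refcount(pp2)=1 -> write in place. 4 ppages; refcounts: pp0:2 pp1:2 pp2:1 pp3:1
Op 6: write(P0, v2, 124). refcount(pp2)=1 -> write in place. 4 ppages; refcounts: pp0:2 pp1:2 pp2:1 pp3:1

Answer: 2 2 1 1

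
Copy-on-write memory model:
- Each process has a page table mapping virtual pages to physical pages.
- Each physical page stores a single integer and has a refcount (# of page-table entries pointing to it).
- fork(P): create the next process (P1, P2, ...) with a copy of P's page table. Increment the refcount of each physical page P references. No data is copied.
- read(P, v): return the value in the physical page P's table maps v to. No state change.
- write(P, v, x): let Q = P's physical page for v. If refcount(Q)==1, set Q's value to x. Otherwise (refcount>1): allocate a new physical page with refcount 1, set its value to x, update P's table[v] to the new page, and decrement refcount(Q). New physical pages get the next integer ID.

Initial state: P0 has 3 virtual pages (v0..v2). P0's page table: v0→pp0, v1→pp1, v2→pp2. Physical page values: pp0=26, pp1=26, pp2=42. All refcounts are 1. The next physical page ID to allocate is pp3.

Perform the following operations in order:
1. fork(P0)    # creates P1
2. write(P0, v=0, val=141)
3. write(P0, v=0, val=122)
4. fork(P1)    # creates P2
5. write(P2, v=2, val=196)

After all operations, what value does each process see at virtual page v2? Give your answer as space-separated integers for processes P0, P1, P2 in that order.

Op 1: fork(P0) -> P1. 3 ppages; refcounts: pp0:2 pp1:2 pp2:2
Op 2: write(P0, v0, 141). refcount(pp0)=2>1 -> COPY to pp3. 4 ppages; refcounts: pp0:1 pp1:2 pp2:2 pp3:1
Op 3: write(P0, v0, 122). refcount(pp3)=1 -> write in place. 4 ppages; refcounts: pp0:1 pp1:2 pp2:2 pp3:1
Op 4: fork(P1) -> P2. 4 ppages; refcounts: pp0:2 pp1:3 pp2:3 pp3:1
Op 5: write(P2, v2, 196). refcount(pp2)=3>1 -> COPY to pp4. 5 ppages; refcounts: pp0:2 pp1:3 pp2:2 pp3:1 pp4:1
P0: v2 -> pp2 = 42
P1: v2 -> pp2 = 42
P2: v2 -> pp4 = 196

Answer: 42 42 196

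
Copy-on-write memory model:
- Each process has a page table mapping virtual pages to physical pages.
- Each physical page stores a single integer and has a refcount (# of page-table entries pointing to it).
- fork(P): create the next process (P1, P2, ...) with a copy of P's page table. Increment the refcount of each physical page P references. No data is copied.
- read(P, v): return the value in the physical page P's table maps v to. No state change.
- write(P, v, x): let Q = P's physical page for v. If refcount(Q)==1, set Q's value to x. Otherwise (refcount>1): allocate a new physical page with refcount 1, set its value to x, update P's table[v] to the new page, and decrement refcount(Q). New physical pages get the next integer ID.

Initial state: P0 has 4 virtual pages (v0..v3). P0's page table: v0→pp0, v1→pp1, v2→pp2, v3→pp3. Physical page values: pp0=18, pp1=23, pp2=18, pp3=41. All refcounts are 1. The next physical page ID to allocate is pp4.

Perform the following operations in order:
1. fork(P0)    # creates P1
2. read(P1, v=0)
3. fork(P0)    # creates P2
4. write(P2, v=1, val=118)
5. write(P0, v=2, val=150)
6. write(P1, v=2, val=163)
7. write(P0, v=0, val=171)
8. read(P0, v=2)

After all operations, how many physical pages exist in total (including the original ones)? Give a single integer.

Answer: 8

Derivation:
Op 1: fork(P0) -> P1. 4 ppages; refcounts: pp0:2 pp1:2 pp2:2 pp3:2
Op 2: read(P1, v0) -> 18. No state change.
Op 3: fork(P0) -> P2. 4 ppages; refcounts: pp0:3 pp1:3 pp2:3 pp3:3
Op 4: write(P2, v1, 118). refcount(pp1)=3>1 -> COPY to pp4. 5 ppages; refcounts: pp0:3 pp1:2 pp2:3 pp3:3 pp4:1
Op 5: write(P0, v2, 150). refcount(pp2)=3>1 -> COPY to pp5. 6 ppages; refcounts: pp0:3 pp1:2 pp2:2 pp3:3 pp4:1 pp5:1
Op 6: write(P1, v2, 163). refcount(pp2)=2>1 -> COPY to pp6. 7 ppages; refcounts: pp0:3 pp1:2 pp2:1 pp3:3 pp4:1 pp5:1 pp6:1
Op 7: write(P0, v0, 171). refcount(pp0)=3>1 -> COPY to pp7. 8 ppages; refcounts: pp0:2 pp1:2 pp2:1 pp3:3 pp4:1 pp5:1 pp6:1 pp7:1
Op 8: read(P0, v2) -> 150. No state change.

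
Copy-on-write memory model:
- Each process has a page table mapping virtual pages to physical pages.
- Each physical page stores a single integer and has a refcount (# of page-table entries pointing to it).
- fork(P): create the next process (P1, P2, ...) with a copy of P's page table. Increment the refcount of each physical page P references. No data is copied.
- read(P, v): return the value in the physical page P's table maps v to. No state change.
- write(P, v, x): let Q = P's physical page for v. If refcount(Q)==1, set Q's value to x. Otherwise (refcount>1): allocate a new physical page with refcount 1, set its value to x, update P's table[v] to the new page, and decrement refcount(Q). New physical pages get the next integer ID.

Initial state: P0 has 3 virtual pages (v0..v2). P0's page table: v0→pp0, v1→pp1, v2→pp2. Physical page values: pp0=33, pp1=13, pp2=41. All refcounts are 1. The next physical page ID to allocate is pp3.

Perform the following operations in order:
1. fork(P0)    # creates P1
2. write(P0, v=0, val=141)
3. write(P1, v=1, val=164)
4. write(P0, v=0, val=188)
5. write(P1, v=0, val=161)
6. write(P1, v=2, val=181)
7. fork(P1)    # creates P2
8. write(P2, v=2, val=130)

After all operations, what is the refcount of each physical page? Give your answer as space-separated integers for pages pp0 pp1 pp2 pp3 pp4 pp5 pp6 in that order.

Answer: 2 1 1 1 2 1 1

Derivation:
Op 1: fork(P0) -> P1. 3 ppages; refcounts: pp0:2 pp1:2 pp2:2
Op 2: write(P0, v0, 141). refcount(pp0)=2>1 -> COPY to pp3. 4 ppages; refcounts: pp0:1 pp1:2 pp2:2 pp3:1
Op 3: write(P1, v1, 164). refcount(pp1)=2>1 -> COPY to pp4. 5 ppages; refcounts: pp0:1 pp1:1 pp2:2 pp3:1 pp4:1
Op 4: write(P0, v0, 188). refcount(pp3)=1 -> write in place. 5 ppages; refcounts: pp0:1 pp1:1 pp2:2 pp3:1 pp4:1
Op 5: write(P1, v0, 161). refcount(pp0)=1 -> write in place. 5 ppages; refcounts: pp0:1 pp1:1 pp2:2 pp3:1 pp4:1
Op 6: write(P1, v2, 181). refcount(pp2)=2>1 -> COPY to pp5. 6 ppages; refcounts: pp0:1 pp1:1 pp2:1 pp3:1 pp4:1 pp5:1
Op 7: fork(P1) -> P2. 6 ppages; refcounts: pp0:2 pp1:1 pp2:1 pp3:1 pp4:2 pp5:2
Op 8: write(P2, v2, 130). refcount(pp5)=2>1 -> COPY to pp6. 7 ppages; refcounts: pp0:2 pp1:1 pp2:1 pp3:1 pp4:2 pp5:1 pp6:1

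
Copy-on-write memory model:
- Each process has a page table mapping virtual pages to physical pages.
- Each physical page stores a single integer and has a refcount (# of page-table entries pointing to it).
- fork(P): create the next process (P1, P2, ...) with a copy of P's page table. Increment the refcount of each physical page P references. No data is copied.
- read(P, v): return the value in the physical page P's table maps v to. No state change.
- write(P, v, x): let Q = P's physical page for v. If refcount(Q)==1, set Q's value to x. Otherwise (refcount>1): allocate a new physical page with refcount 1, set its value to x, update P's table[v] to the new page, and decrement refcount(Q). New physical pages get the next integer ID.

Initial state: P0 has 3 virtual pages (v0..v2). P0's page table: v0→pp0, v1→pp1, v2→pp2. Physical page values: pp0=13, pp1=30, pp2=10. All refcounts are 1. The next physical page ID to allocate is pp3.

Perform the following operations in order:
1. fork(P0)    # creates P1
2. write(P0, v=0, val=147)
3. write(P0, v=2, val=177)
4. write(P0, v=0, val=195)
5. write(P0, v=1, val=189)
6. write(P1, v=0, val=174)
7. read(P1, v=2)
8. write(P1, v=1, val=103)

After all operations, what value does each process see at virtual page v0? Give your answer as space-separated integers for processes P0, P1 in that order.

Op 1: fork(P0) -> P1. 3 ppages; refcounts: pp0:2 pp1:2 pp2:2
Op 2: write(P0, v0, 147). refcount(pp0)=2>1 -> COPY to pp3. 4 ppages; refcounts: pp0:1 pp1:2 pp2:2 pp3:1
Op 3: write(P0, v2, 177). refcount(pp2)=2>1 -> COPY to pp4. 5 ppages; refcounts: pp0:1 pp1:2 pp2:1 pp3:1 pp4:1
Op 4: write(P0, v0, 195). refcount(pp3)=1 -> write in place. 5 ppages; refcounts: pp0:1 pp1:2 pp2:1 pp3:1 pp4:1
Op 5: write(P0, v1, 189). refcount(pp1)=2>1 -> COPY to pp5. 6 ppages; refcounts: pp0:1 pp1:1 pp2:1 pp3:1 pp4:1 pp5:1
Op 6: write(P1, v0, 174). refcount(pp0)=1 -> write in place. 6 ppages; refcounts: pp0:1 pp1:1 pp2:1 pp3:1 pp4:1 pp5:1
Op 7: read(P1, v2) -> 10. No state change.
Op 8: write(P1, v1, 103). refcount(pp1)=1 -> write in place. 6 ppages; refcounts: pp0:1 pp1:1 pp2:1 pp3:1 pp4:1 pp5:1
P0: v0 -> pp3 = 195
P1: v0 -> pp0 = 174

Answer: 195 174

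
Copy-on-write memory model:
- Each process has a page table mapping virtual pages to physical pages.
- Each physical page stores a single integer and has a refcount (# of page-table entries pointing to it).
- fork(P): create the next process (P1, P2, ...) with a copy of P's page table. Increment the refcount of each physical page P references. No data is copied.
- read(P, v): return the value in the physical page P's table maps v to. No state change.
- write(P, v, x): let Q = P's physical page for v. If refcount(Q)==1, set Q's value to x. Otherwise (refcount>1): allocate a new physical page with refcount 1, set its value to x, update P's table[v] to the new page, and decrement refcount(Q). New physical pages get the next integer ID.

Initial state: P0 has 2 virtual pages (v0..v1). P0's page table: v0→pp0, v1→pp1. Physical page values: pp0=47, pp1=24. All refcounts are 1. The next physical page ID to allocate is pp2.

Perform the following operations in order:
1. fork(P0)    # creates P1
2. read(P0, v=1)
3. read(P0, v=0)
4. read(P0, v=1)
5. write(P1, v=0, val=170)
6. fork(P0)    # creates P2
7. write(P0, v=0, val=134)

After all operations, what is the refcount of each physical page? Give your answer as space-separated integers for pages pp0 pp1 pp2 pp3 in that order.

Answer: 1 3 1 1

Derivation:
Op 1: fork(P0) -> P1. 2 ppages; refcounts: pp0:2 pp1:2
Op 2: read(P0, v1) -> 24. No state change.
Op 3: read(P0, v0) -> 47. No state change.
Op 4: read(P0, v1) -> 24. No state change.
Op 5: write(P1, v0, 170). refcount(pp0)=2>1 -> COPY to pp2. 3 ppages; refcounts: pp0:1 pp1:2 pp2:1
Op 6: fork(P0) -> P2. 3 ppages; refcounts: pp0:2 pp1:3 pp2:1
Op 7: write(P0, v0, 134). refcount(pp0)=2>1 -> COPY to pp3. 4 ppages; refcounts: pp0:1 pp1:3 pp2:1 pp3:1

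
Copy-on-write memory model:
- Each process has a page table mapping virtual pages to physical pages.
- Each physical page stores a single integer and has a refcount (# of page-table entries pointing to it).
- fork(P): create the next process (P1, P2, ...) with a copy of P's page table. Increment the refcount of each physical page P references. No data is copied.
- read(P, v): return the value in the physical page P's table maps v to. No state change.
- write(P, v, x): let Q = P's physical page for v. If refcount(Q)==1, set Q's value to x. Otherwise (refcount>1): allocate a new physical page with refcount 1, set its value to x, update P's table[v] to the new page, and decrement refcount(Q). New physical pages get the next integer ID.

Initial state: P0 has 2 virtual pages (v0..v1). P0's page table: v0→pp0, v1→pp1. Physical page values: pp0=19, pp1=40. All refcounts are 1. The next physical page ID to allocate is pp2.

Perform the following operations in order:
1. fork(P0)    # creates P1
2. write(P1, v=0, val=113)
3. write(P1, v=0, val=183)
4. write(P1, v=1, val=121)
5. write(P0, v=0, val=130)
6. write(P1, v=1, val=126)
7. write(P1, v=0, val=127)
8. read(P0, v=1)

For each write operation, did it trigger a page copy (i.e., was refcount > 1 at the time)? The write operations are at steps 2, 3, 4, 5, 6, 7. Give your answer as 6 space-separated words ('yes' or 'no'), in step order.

Op 1: fork(P0) -> P1. 2 ppages; refcounts: pp0:2 pp1:2
Op 2: write(P1, v0, 113). refcount(pp0)=2>1 -> COPY to pp2. 3 ppages; refcounts: pp0:1 pp1:2 pp2:1
Op 3: write(P1, v0, 183). refcount(pp2)=1 -> write in place. 3 ppages; refcounts: pp0:1 pp1:2 pp2:1
Op 4: write(P1, v1, 121). refcount(pp1)=2>1 -> COPY to pp3. 4 ppages; refcounts: pp0:1 pp1:1 pp2:1 pp3:1
Op 5: write(P0, v0, 130). refcount(pp0)=1 -> write in place. 4 ppages; refcounts: pp0:1 pp1:1 pp2:1 pp3:1
Op 6: write(P1, v1, 126). refcount(pp3)=1 -> write in place. 4 ppages; refcounts: pp0:1 pp1:1 pp2:1 pp3:1
Op 7: write(P1, v0, 127). refcount(pp2)=1 -> write in place. 4 ppages; refcounts: pp0:1 pp1:1 pp2:1 pp3:1
Op 8: read(P0, v1) -> 40. No state change.

yes no yes no no no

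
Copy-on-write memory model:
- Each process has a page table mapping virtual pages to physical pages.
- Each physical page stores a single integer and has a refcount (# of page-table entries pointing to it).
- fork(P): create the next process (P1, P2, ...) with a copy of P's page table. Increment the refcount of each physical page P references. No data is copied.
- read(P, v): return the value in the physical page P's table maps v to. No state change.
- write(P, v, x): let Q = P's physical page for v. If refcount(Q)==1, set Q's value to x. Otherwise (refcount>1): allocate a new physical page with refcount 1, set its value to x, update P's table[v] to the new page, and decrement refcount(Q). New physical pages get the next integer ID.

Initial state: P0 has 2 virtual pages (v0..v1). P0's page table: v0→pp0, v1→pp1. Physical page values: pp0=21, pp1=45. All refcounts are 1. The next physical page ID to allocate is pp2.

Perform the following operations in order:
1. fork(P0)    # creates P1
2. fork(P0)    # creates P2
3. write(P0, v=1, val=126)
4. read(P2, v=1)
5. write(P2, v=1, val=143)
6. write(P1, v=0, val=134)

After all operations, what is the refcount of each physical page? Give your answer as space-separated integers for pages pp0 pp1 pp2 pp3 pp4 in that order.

Answer: 2 1 1 1 1

Derivation:
Op 1: fork(P0) -> P1. 2 ppages; refcounts: pp0:2 pp1:2
Op 2: fork(P0) -> P2. 2 ppages; refcounts: pp0:3 pp1:3
Op 3: write(P0, v1, 126). refcount(pp1)=3>1 -> COPY to pp2. 3 ppages; refcounts: pp0:3 pp1:2 pp2:1
Op 4: read(P2, v1) -> 45. No state change.
Op 5: write(P2, v1, 143). refcount(pp1)=2>1 -> COPY to pp3. 4 ppages; refcounts: pp0:3 pp1:1 pp2:1 pp3:1
Op 6: write(P1, v0, 134). refcount(pp0)=3>1 -> COPY to pp4. 5 ppages; refcounts: pp0:2 pp1:1 pp2:1 pp3:1 pp4:1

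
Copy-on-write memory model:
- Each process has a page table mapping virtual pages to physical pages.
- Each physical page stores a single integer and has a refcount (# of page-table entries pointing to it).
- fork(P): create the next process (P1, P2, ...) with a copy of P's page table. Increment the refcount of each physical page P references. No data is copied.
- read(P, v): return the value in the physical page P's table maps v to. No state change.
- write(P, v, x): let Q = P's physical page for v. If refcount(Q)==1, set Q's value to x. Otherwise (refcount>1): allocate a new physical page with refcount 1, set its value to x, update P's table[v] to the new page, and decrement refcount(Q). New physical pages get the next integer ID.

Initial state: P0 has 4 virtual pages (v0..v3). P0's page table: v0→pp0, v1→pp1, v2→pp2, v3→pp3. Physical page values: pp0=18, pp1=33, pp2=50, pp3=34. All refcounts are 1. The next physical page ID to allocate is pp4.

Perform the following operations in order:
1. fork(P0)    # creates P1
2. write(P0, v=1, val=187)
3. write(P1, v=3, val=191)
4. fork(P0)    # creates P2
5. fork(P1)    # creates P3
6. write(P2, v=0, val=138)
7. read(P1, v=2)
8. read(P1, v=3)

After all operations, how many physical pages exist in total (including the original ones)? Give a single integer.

Answer: 7

Derivation:
Op 1: fork(P0) -> P1. 4 ppages; refcounts: pp0:2 pp1:2 pp2:2 pp3:2
Op 2: write(P0, v1, 187). refcount(pp1)=2>1 -> COPY to pp4. 5 ppages; refcounts: pp0:2 pp1:1 pp2:2 pp3:2 pp4:1
Op 3: write(P1, v3, 191). refcount(pp3)=2>1 -> COPY to pp5. 6 ppages; refcounts: pp0:2 pp1:1 pp2:2 pp3:1 pp4:1 pp5:1
Op 4: fork(P0) -> P2. 6 ppages; refcounts: pp0:3 pp1:1 pp2:3 pp3:2 pp4:2 pp5:1
Op 5: fork(P1) -> P3. 6 ppages; refcounts: pp0:4 pp1:2 pp2:4 pp3:2 pp4:2 pp5:2
Op 6: write(P2, v0, 138). refcount(pp0)=4>1 -> COPY to pp6. 7 ppages; refcounts: pp0:3 pp1:2 pp2:4 pp3:2 pp4:2 pp5:2 pp6:1
Op 7: read(P1, v2) -> 50. No state change.
Op 8: read(P1, v3) -> 191. No state change.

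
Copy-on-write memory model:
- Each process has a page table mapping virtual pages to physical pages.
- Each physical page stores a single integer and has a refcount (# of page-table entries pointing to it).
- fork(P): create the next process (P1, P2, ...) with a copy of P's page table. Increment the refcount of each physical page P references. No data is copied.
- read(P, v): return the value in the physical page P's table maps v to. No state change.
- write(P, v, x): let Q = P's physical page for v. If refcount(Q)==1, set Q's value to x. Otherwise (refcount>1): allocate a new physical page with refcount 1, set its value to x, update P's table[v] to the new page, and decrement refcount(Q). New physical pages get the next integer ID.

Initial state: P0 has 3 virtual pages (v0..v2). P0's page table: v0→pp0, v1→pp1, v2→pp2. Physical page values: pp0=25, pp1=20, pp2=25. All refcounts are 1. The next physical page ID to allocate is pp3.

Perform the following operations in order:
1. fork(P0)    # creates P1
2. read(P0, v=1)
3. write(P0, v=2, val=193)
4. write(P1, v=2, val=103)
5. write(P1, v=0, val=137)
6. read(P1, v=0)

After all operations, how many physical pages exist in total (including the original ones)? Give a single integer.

Answer: 5

Derivation:
Op 1: fork(P0) -> P1. 3 ppages; refcounts: pp0:2 pp1:2 pp2:2
Op 2: read(P0, v1) -> 20. No state change.
Op 3: write(P0, v2, 193). refcount(pp2)=2>1 -> COPY to pp3. 4 ppages; refcounts: pp0:2 pp1:2 pp2:1 pp3:1
Op 4: write(P1, v2, 103). refcount(pp2)=1 -> write in place. 4 ppages; refcounts: pp0:2 pp1:2 pp2:1 pp3:1
Op 5: write(P1, v0, 137). refcount(pp0)=2>1 -> COPY to pp4. 5 ppages; refcounts: pp0:1 pp1:2 pp2:1 pp3:1 pp4:1
Op 6: read(P1, v0) -> 137. No state change.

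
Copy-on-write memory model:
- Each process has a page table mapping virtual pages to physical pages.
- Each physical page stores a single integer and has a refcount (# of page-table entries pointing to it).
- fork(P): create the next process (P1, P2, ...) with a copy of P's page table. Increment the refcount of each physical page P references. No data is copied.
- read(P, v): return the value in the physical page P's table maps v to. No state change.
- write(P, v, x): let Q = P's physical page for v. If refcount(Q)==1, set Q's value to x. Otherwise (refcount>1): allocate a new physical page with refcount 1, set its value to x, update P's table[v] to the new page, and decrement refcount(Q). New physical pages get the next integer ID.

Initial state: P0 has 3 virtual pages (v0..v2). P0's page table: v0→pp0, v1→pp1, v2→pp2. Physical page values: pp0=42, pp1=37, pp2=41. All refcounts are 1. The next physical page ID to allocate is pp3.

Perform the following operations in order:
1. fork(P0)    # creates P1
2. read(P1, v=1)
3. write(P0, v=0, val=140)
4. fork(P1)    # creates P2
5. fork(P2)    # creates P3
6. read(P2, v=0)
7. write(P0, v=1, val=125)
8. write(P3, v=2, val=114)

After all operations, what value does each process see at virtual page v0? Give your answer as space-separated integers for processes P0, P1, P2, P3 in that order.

Op 1: fork(P0) -> P1. 3 ppages; refcounts: pp0:2 pp1:2 pp2:2
Op 2: read(P1, v1) -> 37. No state change.
Op 3: write(P0, v0, 140). refcount(pp0)=2>1 -> COPY to pp3. 4 ppages; refcounts: pp0:1 pp1:2 pp2:2 pp3:1
Op 4: fork(P1) -> P2. 4 ppages; refcounts: pp0:2 pp1:3 pp2:3 pp3:1
Op 5: fork(P2) -> P3. 4 ppages; refcounts: pp0:3 pp1:4 pp2:4 pp3:1
Op 6: read(P2, v0) -> 42. No state change.
Op 7: write(P0, v1, 125). refcount(pp1)=4>1 -> COPY to pp4. 5 ppages; refcounts: pp0:3 pp1:3 pp2:4 pp3:1 pp4:1
Op 8: write(P3, v2, 114). refcount(pp2)=4>1 -> COPY to pp5. 6 ppages; refcounts: pp0:3 pp1:3 pp2:3 pp3:1 pp4:1 pp5:1
P0: v0 -> pp3 = 140
P1: v0 -> pp0 = 42
P2: v0 -> pp0 = 42
P3: v0 -> pp0 = 42

Answer: 140 42 42 42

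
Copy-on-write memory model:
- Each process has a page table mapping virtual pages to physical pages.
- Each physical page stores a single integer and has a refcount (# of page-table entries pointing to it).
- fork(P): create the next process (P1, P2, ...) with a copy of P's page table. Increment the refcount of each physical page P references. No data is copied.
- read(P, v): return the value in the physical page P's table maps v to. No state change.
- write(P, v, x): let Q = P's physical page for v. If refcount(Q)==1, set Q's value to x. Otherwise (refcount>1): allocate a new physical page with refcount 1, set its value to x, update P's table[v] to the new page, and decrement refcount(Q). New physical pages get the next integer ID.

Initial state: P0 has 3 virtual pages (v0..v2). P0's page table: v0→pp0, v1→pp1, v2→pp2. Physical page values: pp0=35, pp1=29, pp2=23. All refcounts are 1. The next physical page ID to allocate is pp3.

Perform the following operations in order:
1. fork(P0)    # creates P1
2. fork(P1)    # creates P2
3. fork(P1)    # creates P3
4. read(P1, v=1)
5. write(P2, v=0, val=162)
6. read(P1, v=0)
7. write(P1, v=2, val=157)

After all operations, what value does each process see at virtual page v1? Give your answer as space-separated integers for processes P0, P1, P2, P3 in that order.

Answer: 29 29 29 29

Derivation:
Op 1: fork(P0) -> P1. 3 ppages; refcounts: pp0:2 pp1:2 pp2:2
Op 2: fork(P1) -> P2. 3 ppages; refcounts: pp0:3 pp1:3 pp2:3
Op 3: fork(P1) -> P3. 3 ppages; refcounts: pp0:4 pp1:4 pp2:4
Op 4: read(P1, v1) -> 29. No state change.
Op 5: write(P2, v0, 162). refcount(pp0)=4>1 -> COPY to pp3. 4 ppages; refcounts: pp0:3 pp1:4 pp2:4 pp3:1
Op 6: read(P1, v0) -> 35. No state change.
Op 7: write(P1, v2, 157). refcount(pp2)=4>1 -> COPY to pp4. 5 ppages; refcounts: pp0:3 pp1:4 pp2:3 pp3:1 pp4:1
P0: v1 -> pp1 = 29
P1: v1 -> pp1 = 29
P2: v1 -> pp1 = 29
P3: v1 -> pp1 = 29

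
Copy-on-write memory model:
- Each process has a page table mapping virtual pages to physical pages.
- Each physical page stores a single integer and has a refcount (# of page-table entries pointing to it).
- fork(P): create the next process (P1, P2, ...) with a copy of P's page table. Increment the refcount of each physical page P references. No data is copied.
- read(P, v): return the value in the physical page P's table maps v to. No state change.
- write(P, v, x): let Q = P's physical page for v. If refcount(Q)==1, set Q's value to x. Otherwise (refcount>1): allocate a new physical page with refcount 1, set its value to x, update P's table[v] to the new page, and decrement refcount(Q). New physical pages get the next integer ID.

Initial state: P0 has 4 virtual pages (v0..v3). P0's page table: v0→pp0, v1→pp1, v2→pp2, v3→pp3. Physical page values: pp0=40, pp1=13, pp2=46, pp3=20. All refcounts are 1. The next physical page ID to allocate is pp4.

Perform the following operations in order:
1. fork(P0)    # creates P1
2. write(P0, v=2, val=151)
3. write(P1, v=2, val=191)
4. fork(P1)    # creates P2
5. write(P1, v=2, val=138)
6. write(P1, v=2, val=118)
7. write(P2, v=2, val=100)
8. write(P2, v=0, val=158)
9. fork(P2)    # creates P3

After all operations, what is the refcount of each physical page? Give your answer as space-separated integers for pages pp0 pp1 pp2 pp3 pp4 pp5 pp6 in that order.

Answer: 2 4 2 4 1 1 2

Derivation:
Op 1: fork(P0) -> P1. 4 ppages; refcounts: pp0:2 pp1:2 pp2:2 pp3:2
Op 2: write(P0, v2, 151). refcount(pp2)=2>1 -> COPY to pp4. 5 ppages; refcounts: pp0:2 pp1:2 pp2:1 pp3:2 pp4:1
Op 3: write(P1, v2, 191). refcount(pp2)=1 -> write in place. 5 ppages; refcounts: pp0:2 pp1:2 pp2:1 pp3:2 pp4:1
Op 4: fork(P1) -> P2. 5 ppages; refcounts: pp0:3 pp1:3 pp2:2 pp3:3 pp4:1
Op 5: write(P1, v2, 138). refcount(pp2)=2>1 -> COPY to pp5. 6 ppages; refcounts: pp0:3 pp1:3 pp2:1 pp3:3 pp4:1 pp5:1
Op 6: write(P1, v2, 118). refcount(pp5)=1 -> write in place. 6 ppages; refcounts: pp0:3 pp1:3 pp2:1 pp3:3 pp4:1 pp5:1
Op 7: write(P2, v2, 100). refcount(pp2)=1 -> write in place. 6 ppages; refcounts: pp0:3 pp1:3 pp2:1 pp3:3 pp4:1 pp5:1
Op 8: write(P2, v0, 158). refcount(pp0)=3>1 -> COPY to pp6. 7 ppages; refcounts: pp0:2 pp1:3 pp2:1 pp3:3 pp4:1 pp5:1 pp6:1
Op 9: fork(P2) -> P3. 7 ppages; refcounts: pp0:2 pp1:4 pp2:2 pp3:4 pp4:1 pp5:1 pp6:2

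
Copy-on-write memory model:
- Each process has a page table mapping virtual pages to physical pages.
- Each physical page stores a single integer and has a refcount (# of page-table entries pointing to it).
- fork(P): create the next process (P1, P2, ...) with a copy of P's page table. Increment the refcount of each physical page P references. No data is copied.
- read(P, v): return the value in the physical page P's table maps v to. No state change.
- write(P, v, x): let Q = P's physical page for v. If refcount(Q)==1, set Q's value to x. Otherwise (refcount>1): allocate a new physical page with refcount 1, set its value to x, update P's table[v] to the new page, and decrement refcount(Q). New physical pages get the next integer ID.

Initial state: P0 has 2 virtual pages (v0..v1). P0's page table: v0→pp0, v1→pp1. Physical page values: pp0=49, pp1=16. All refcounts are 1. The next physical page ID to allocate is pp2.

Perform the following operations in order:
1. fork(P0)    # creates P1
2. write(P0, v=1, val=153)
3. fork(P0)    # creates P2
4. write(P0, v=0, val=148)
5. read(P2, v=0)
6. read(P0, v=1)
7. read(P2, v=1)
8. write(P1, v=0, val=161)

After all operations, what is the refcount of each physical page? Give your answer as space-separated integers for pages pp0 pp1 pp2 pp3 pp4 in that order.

Op 1: fork(P0) -> P1. 2 ppages; refcounts: pp0:2 pp1:2
Op 2: write(P0, v1, 153). refcount(pp1)=2>1 -> COPY to pp2. 3 ppages; refcounts: pp0:2 pp1:1 pp2:1
Op 3: fork(P0) -> P2. 3 ppages; refcounts: pp0:3 pp1:1 pp2:2
Op 4: write(P0, v0, 148). refcount(pp0)=3>1 -> COPY to pp3. 4 ppages; refcounts: pp0:2 pp1:1 pp2:2 pp3:1
Op 5: read(P2, v0) -> 49. No state change.
Op 6: read(P0, v1) -> 153. No state change.
Op 7: read(P2, v1) -> 153. No state change.
Op 8: write(P1, v0, 161). refcount(pp0)=2>1 -> COPY to pp4. 5 ppages; refcounts: pp0:1 pp1:1 pp2:2 pp3:1 pp4:1

Answer: 1 1 2 1 1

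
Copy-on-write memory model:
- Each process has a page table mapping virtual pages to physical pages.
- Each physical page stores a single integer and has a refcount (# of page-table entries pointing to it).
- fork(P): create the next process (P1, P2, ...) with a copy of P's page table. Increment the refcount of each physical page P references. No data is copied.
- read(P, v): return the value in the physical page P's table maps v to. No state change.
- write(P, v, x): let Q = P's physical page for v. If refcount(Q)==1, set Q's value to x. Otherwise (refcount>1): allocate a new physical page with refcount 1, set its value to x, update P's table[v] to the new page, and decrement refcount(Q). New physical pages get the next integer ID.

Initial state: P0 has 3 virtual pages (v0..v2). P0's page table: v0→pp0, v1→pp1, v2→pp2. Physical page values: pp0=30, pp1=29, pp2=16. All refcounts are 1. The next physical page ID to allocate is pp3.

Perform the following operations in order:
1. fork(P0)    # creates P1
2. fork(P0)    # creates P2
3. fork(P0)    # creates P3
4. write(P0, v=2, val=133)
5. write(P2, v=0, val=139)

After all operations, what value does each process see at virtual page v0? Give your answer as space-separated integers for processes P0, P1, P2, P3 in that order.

Answer: 30 30 139 30

Derivation:
Op 1: fork(P0) -> P1. 3 ppages; refcounts: pp0:2 pp1:2 pp2:2
Op 2: fork(P0) -> P2. 3 ppages; refcounts: pp0:3 pp1:3 pp2:3
Op 3: fork(P0) -> P3. 3 ppages; refcounts: pp0:4 pp1:4 pp2:4
Op 4: write(P0, v2, 133). refcount(pp2)=4>1 -> COPY to pp3. 4 ppages; refcounts: pp0:4 pp1:4 pp2:3 pp3:1
Op 5: write(P2, v0, 139). refcount(pp0)=4>1 -> COPY to pp4. 5 ppages; refcounts: pp0:3 pp1:4 pp2:3 pp3:1 pp4:1
P0: v0 -> pp0 = 30
P1: v0 -> pp0 = 30
P2: v0 -> pp4 = 139
P3: v0 -> pp0 = 30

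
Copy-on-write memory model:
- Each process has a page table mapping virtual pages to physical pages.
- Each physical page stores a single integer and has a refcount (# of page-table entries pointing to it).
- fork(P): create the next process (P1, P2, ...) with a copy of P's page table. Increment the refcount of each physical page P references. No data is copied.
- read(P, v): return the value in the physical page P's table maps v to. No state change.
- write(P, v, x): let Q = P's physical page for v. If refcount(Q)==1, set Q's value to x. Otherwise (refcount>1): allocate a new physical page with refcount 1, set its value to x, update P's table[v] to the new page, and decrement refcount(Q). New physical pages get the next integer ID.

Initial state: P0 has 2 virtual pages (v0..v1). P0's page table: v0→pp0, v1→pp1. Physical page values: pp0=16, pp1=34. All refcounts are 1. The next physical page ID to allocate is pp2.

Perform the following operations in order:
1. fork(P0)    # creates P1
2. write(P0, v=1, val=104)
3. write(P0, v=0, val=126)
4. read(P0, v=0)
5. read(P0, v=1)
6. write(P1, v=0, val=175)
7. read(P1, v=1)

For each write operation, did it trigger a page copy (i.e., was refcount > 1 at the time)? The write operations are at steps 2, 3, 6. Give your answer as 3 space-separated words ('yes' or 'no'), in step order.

Op 1: fork(P0) -> P1. 2 ppages; refcounts: pp0:2 pp1:2
Op 2: write(P0, v1, 104). refcount(pp1)=2>1 -> COPY to pp2. 3 ppages; refcounts: pp0:2 pp1:1 pp2:1
Op 3: write(P0, v0, 126). refcount(pp0)=2>1 -> COPY to pp3. 4 ppages; refcounts: pp0:1 pp1:1 pp2:1 pp3:1
Op 4: read(P0, v0) -> 126. No state change.
Op 5: read(P0, v1) -> 104. No state change.
Op 6: write(P1, v0, 175). refcount(pp0)=1 -> write in place. 4 ppages; refcounts: pp0:1 pp1:1 pp2:1 pp3:1
Op 7: read(P1, v1) -> 34. No state change.

yes yes no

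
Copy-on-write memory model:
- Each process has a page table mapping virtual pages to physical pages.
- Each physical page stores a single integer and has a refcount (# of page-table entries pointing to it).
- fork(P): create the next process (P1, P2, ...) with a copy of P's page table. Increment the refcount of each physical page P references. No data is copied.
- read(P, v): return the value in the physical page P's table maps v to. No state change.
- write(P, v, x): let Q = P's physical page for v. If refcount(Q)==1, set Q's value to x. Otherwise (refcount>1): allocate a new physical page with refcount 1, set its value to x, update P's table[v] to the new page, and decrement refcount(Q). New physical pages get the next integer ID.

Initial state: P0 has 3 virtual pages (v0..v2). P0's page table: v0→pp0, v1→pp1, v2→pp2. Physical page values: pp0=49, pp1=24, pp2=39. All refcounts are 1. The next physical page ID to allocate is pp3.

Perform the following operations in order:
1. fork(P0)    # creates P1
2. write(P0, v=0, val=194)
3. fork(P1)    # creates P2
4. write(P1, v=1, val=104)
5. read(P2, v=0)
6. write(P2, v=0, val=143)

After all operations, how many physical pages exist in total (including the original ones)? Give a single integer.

Answer: 6

Derivation:
Op 1: fork(P0) -> P1. 3 ppages; refcounts: pp0:2 pp1:2 pp2:2
Op 2: write(P0, v0, 194). refcount(pp0)=2>1 -> COPY to pp3. 4 ppages; refcounts: pp0:1 pp1:2 pp2:2 pp3:1
Op 3: fork(P1) -> P2. 4 ppages; refcounts: pp0:2 pp1:3 pp2:3 pp3:1
Op 4: write(P1, v1, 104). refcount(pp1)=3>1 -> COPY to pp4. 5 ppages; refcounts: pp0:2 pp1:2 pp2:3 pp3:1 pp4:1
Op 5: read(P2, v0) -> 49. No state change.
Op 6: write(P2, v0, 143). refcount(pp0)=2>1 -> COPY to pp5. 6 ppages; refcounts: pp0:1 pp1:2 pp2:3 pp3:1 pp4:1 pp5:1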